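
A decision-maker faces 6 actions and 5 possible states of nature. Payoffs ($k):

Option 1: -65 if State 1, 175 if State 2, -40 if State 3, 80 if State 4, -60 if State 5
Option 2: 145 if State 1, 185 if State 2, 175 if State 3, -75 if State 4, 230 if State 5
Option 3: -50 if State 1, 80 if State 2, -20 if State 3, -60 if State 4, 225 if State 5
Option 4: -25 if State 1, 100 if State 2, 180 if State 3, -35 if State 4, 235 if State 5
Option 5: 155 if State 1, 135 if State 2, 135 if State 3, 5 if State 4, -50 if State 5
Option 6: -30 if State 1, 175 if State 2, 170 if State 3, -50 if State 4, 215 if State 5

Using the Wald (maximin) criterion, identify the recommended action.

Option 4

Row minima: Option 1=-65, Option 2=-75, Option 3=-60, Option 4=-35, Option 5=-50, Option 6=-50
Best worst-case = -35 → Option 4.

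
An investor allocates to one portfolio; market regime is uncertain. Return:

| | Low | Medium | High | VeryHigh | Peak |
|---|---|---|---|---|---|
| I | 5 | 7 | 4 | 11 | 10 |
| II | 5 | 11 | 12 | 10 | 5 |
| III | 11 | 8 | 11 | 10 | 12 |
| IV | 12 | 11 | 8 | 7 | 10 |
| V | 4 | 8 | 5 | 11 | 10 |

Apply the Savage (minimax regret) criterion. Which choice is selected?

Column bests: Low=12, Medium=11, High=12, VeryHigh=11, Peak=12.
I regrets: 7, 4, 8, 0, 2 → max 8
II regrets: 7, 0, 0, 1, 7 → max 7
III regrets: 1, 3, 1, 1, 0 → max 3
IV regrets: 0, 0, 4, 4, 2 → max 4
V regrets: 8, 3, 7, 0, 2 → max 8
Smallest max regret = 3 → III.

III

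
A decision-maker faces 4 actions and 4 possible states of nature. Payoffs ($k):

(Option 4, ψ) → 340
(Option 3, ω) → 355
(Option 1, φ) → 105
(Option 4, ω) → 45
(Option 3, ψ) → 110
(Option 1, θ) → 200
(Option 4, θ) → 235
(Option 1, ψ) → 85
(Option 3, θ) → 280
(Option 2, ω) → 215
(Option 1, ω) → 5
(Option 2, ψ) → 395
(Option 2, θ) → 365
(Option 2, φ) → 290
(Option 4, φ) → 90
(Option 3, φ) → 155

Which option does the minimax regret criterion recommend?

Option 2

Column bests: θ=365, φ=290, ψ=395, ω=355.
Option 1 regrets: 165, 185, 310, 350 → max 350
Option 2 regrets: 0, 0, 0, 140 → max 140
Option 3 regrets: 85, 135, 285, 0 → max 285
Option 4 regrets: 130, 200, 55, 310 → max 310
Smallest max regret = 140 → Option 2.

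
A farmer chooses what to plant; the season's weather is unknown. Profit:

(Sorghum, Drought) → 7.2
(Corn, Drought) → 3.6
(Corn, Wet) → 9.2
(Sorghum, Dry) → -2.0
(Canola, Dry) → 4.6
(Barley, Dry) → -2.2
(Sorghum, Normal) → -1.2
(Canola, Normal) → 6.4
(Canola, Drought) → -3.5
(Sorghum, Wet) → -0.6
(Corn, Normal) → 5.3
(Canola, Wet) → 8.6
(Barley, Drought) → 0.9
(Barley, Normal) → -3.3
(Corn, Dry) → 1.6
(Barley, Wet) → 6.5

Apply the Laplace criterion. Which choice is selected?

Corn

Row averages: Barley=0.475, Sorghum=0.85, Canola=4.025, Corn=4.925
Highest average = 4.925 → Corn.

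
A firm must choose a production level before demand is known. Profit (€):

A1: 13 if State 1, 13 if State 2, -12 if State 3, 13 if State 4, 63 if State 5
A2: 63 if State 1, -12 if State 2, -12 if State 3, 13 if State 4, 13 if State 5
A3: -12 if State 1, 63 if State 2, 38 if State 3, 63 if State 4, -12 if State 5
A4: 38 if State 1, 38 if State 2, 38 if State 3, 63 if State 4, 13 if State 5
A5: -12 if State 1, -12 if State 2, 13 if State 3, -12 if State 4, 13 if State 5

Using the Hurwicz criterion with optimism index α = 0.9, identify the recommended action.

A1: 0.9·63 + 0.1·(-12) = 55.5
A2: 0.9·63 + 0.1·(-12) = 55.5
A3: 0.9·63 + 0.1·(-12) = 55.5
A4: 0.9·63 + 0.1·13 = 58
A5: 0.9·13 + 0.1·(-12) = 10.5
Highest Hurwicz score = 58 → A4.

A4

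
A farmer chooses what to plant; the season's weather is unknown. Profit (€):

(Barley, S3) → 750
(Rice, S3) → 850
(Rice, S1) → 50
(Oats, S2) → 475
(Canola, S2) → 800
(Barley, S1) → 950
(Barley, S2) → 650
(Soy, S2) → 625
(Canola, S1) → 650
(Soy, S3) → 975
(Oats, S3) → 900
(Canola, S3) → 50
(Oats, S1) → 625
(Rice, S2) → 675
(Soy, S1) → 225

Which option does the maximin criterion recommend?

Barley

Row minima: Soy=225, Rice=50, Barley=650, Canola=50, Oats=475
Best worst-case = 650 → Barley.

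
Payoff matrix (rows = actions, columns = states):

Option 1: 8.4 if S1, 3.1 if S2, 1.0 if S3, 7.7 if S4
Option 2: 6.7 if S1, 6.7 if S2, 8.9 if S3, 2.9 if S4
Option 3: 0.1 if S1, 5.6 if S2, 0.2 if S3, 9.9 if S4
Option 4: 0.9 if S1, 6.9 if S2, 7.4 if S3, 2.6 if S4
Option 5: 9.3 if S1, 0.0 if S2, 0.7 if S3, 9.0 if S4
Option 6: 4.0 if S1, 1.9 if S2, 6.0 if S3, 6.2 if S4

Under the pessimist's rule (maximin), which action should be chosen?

Option 2

Row minima: Option 1=1.0, Option 2=2.9, Option 3=0.1, Option 4=0.9, Option 5=0.0, Option 6=1.9
Best worst-case = 2.9 → Option 2.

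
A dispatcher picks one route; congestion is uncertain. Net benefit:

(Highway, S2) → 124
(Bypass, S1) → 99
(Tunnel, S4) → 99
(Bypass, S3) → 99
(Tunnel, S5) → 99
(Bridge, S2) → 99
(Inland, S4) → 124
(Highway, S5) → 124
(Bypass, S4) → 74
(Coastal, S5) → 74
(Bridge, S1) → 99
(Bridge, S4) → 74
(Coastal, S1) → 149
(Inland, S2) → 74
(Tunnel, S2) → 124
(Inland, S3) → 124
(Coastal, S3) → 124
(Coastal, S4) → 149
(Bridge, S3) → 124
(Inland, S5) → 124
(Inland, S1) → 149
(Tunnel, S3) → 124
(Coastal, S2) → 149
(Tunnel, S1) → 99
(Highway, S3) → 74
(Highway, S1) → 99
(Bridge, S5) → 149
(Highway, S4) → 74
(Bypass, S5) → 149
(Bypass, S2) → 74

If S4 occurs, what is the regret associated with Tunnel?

50

Best payoff under S4 is 149.
Regret = 149 − 99 = 50.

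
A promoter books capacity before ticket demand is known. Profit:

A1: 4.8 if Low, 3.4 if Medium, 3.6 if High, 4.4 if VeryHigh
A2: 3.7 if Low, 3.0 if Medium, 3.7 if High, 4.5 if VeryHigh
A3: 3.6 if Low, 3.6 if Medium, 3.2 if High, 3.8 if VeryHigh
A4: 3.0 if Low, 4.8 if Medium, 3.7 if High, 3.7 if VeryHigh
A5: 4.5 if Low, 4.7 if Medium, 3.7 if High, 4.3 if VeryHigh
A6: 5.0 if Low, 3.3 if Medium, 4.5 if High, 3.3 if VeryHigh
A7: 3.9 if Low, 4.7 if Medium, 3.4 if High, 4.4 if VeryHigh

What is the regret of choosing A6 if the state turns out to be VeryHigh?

Best payoff under VeryHigh is 4.5.
Regret = 4.5 − 3.3 = 1.2.

1.2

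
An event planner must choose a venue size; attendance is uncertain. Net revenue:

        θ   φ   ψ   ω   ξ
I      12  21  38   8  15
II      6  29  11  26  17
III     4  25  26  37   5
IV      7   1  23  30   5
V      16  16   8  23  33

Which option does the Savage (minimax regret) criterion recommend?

Column bests: θ=16, φ=29, ψ=38, ω=37, ξ=33.
I regrets: 4, 8, 0, 29, 18 → max 29
II regrets: 10, 0, 27, 11, 16 → max 27
III regrets: 12, 4, 12, 0, 28 → max 28
IV regrets: 9, 28, 15, 7, 28 → max 28
V regrets: 0, 13, 30, 14, 0 → max 30
Smallest max regret = 27 → II.

II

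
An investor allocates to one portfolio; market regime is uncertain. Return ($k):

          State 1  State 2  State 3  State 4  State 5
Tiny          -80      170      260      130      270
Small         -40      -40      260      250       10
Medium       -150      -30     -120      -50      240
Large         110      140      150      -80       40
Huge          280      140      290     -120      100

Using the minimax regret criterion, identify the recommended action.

Small

Column bests: State 1=280, State 2=170, State 3=290, State 4=250, State 5=270.
Tiny regrets: 360, 0, 30, 120, 0 → max 360
Small regrets: 320, 210, 30, 0, 260 → max 320
Medium regrets: 430, 200, 410, 300, 30 → max 430
Large regrets: 170, 30, 140, 330, 230 → max 330
Huge regrets: 0, 30, 0, 370, 170 → max 370
Smallest max regret = 320 → Small.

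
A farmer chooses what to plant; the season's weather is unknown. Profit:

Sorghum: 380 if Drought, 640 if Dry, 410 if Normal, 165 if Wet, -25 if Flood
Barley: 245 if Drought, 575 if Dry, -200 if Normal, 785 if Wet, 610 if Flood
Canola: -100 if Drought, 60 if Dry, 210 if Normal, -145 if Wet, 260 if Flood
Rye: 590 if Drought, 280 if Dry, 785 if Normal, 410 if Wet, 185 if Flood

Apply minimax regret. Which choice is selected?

Rye

Column bests: Drought=590, Dry=640, Normal=785, Wet=785, Flood=610.
Sorghum regrets: 210, 0, 375, 620, 635 → max 635
Barley regrets: 345, 65, 985, 0, 0 → max 985
Canola regrets: 690, 580, 575, 930, 350 → max 930
Rye regrets: 0, 360, 0, 375, 425 → max 425
Smallest max regret = 425 → Rye.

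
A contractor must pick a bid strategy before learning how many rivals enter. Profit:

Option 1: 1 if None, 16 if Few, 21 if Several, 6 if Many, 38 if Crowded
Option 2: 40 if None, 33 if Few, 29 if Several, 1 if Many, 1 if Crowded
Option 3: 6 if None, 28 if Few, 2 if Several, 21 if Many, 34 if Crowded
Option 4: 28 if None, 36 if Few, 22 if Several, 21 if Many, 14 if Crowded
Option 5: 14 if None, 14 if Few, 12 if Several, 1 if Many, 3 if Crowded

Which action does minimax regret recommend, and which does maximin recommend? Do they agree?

minimax regret → Option 4; maximin → Option 4 (agree)

Column bests: None=40, Few=36, Several=29, Many=21, Crowded=38.
Option 1 regrets: 39, 20, 8, 15, 0 → max 39
Option 2 regrets: 0, 3, 0, 20, 37 → max 37
Option 3 regrets: 34, 8, 27, 0, 4 → max 34
Option 4 regrets: 12, 0, 7, 0, 24 → max 24
Option 5 regrets: 26, 22, 17, 20, 35 → max 35
Smallest max regret = 24 → Option 4.
Row minima: Option 1=1, Option 2=1, Option 3=2, Option 4=14, Option 5=1
Best worst-case = 14 → Option 4.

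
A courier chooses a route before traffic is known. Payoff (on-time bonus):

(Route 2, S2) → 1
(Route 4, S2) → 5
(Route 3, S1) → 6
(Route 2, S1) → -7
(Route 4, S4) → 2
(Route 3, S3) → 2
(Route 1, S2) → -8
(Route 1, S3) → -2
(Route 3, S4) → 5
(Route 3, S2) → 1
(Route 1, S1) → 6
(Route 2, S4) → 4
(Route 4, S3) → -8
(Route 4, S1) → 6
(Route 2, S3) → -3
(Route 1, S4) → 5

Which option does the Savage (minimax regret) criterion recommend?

Route 3

Column bests: S1=6, S2=5, S3=2, S4=5.
Route 1 regrets: 0, 13, 4, 0 → max 13
Route 2 regrets: 13, 4, 5, 1 → max 13
Route 3 regrets: 0, 4, 0, 0 → max 4
Route 4 regrets: 0, 0, 10, 3 → max 10
Smallest max regret = 4 → Route 3.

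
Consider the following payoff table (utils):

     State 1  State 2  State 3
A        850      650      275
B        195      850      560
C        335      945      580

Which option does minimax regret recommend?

Column bests: State 1=850, State 2=945, State 3=580.
A regrets: 0, 295, 305 → max 305
B regrets: 655, 95, 20 → max 655
C regrets: 515, 0, 0 → max 515
Smallest max regret = 305 → A.

A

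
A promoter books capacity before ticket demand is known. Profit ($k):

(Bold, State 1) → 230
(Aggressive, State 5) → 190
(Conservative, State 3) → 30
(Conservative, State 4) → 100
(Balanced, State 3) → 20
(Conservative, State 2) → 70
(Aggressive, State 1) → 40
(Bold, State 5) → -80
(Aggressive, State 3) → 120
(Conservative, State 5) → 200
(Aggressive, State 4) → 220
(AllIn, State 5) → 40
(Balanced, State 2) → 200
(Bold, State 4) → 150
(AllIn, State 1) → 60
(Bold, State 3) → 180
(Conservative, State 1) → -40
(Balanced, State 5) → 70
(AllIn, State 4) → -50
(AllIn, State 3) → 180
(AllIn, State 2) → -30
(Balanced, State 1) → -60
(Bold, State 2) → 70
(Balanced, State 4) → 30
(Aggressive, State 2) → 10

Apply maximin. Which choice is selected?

Row minima: Conservative=-40, Balanced=-60, Aggressive=10, Bold=-80, AllIn=-50
Best worst-case = 10 → Aggressive.

Aggressive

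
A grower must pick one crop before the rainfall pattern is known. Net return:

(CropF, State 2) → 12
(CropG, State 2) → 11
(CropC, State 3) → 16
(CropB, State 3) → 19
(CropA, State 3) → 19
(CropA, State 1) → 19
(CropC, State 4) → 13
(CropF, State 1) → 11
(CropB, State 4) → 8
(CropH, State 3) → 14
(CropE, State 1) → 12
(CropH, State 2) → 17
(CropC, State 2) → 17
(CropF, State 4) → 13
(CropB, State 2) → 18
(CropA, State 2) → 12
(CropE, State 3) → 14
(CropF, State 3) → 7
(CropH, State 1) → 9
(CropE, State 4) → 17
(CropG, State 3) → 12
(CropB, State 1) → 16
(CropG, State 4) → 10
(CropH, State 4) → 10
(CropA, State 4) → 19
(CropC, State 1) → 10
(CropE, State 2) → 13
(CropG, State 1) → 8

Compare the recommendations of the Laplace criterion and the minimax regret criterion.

Row averages: CropF=10.75, CropH=12.5, CropG=10.25, CropE=14, CropC=14, CropB=15.25, CropA=17.25
Highest average = 17.25 → CropA.
Column bests: State 1=19, State 2=18, State 3=19, State 4=19.
CropF regrets: 8, 6, 12, 6 → max 12
CropH regrets: 10, 1, 5, 9 → max 10
CropG regrets: 11, 7, 7, 9 → max 11
CropE regrets: 7, 5, 5, 2 → max 7
CropC regrets: 9, 1, 3, 6 → max 9
CropB regrets: 3, 0, 0, 11 → max 11
CropA regrets: 0, 6, 0, 0 → max 6
Smallest max regret = 6 → CropA.

laplace → CropA; minimax regret → CropA (agree)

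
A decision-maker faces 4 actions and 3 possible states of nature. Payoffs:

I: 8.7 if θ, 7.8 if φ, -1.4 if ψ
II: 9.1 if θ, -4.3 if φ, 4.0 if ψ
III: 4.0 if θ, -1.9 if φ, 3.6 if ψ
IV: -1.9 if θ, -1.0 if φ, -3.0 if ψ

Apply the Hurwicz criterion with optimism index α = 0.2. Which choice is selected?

I

I: 0.2·8.7 + 0.8·(-1.4) = 0.62
II: 0.2·9.1 + 0.8·(-4.3) = -1.62
III: 0.2·4.0 + 0.8·(-1.9) = -0.72
IV: 0.2·(-1.0) + 0.8·(-3.0) = -2.6
Highest Hurwicz score = 0.62 → I.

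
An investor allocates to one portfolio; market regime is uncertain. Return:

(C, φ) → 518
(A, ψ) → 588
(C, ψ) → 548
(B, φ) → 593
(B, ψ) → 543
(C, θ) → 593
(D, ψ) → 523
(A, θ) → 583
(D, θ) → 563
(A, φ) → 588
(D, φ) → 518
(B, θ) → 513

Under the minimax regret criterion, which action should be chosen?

Column bests: θ=593, φ=593, ψ=588.
A regrets: 10, 5, 0 → max 10
B regrets: 80, 0, 45 → max 80
C regrets: 0, 75, 40 → max 75
D regrets: 30, 75, 65 → max 75
Smallest max regret = 10 → A.

A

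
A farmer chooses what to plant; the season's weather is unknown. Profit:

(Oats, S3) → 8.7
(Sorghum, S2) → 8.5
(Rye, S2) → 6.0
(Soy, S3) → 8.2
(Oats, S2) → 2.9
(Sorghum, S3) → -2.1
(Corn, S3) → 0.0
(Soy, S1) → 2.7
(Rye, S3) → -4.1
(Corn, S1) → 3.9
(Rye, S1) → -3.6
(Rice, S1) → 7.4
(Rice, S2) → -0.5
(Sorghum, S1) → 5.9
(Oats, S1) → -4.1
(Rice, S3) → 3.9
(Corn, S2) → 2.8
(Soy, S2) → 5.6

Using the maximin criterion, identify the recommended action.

Soy

Row minima: Corn=0.0, Oats=-4.1, Rice=-0.5, Soy=2.7, Rye=-4.1, Sorghum=-2.1
Best worst-case = 2.7 → Soy.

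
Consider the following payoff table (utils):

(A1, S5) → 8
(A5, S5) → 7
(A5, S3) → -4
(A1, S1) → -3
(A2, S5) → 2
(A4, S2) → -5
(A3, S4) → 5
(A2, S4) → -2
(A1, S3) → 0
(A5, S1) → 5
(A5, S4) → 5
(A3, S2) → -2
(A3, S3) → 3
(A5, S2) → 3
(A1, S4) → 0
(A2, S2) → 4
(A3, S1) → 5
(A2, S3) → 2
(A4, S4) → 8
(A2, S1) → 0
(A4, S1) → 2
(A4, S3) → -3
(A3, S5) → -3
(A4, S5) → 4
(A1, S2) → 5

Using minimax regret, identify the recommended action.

A5

Column bests: S1=5, S2=5, S3=3, S4=8, S5=8.
A1 regrets: 8, 0, 3, 8, 0 → max 8
A2 regrets: 5, 1, 1, 10, 6 → max 10
A3 regrets: 0, 7, 0, 3, 11 → max 11
A4 regrets: 3, 10, 6, 0, 4 → max 10
A5 regrets: 0, 2, 7, 3, 1 → max 7
Smallest max regret = 7 → A5.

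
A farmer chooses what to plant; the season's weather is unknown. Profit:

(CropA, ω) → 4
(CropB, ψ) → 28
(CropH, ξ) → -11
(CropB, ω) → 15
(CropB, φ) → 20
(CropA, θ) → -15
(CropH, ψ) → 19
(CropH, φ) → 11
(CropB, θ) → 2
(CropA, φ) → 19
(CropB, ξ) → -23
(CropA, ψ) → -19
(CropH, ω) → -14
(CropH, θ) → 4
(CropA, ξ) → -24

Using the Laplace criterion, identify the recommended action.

Row averages: CropA=-7, CropB=8.4, CropH=1.8
Highest average = 8.4 → CropB.

CropB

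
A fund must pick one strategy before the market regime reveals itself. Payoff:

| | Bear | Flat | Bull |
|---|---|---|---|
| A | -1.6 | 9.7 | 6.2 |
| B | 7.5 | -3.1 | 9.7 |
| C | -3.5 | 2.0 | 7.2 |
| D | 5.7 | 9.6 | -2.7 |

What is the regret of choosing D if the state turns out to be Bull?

12.4

Best payoff under Bull is 9.7.
Regret = 9.7 − (-2.7) = 12.4.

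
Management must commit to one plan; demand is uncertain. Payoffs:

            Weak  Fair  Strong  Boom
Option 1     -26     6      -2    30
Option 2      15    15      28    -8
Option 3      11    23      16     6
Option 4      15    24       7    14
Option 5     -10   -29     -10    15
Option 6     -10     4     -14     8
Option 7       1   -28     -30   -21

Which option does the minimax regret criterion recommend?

Option 4

Column bests: Weak=15, Fair=24, Strong=28, Boom=30.
Option 1 regrets: 41, 18, 30, 0 → max 41
Option 2 regrets: 0, 9, 0, 38 → max 38
Option 3 regrets: 4, 1, 12, 24 → max 24
Option 4 regrets: 0, 0, 21, 16 → max 21
Option 5 regrets: 25, 53, 38, 15 → max 53
Option 6 regrets: 25, 20, 42, 22 → max 42
Option 7 regrets: 14, 52, 58, 51 → max 58
Smallest max regret = 21 → Option 4.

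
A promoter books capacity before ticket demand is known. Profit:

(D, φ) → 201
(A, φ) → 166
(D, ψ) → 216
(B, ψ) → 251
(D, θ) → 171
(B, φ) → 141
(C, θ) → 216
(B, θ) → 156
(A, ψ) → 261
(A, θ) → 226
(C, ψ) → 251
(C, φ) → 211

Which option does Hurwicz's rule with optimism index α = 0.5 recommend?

C

A: 0.5·261 + 0.5·166 = 213.5
B: 0.5·251 + 0.5·141 = 196
C: 0.5·251 + 0.5·211 = 231
D: 0.5·216 + 0.5·171 = 193.5
Highest Hurwicz score = 231 → C.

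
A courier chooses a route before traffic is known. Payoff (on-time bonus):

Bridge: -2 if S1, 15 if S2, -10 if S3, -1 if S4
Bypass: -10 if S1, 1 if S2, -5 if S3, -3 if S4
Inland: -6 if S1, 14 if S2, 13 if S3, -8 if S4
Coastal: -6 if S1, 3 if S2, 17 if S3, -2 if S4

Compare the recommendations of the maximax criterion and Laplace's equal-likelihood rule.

maximax → Coastal; laplace → Inland (disagree)

Row maxima: Bridge=15, Bypass=1, Inland=14, Coastal=17
Best best-case = 17 → Coastal.
Row averages: Bridge=0.5, Bypass=-4.25, Inland=3.25, Coastal=3
Highest average = 3.25 → Inland.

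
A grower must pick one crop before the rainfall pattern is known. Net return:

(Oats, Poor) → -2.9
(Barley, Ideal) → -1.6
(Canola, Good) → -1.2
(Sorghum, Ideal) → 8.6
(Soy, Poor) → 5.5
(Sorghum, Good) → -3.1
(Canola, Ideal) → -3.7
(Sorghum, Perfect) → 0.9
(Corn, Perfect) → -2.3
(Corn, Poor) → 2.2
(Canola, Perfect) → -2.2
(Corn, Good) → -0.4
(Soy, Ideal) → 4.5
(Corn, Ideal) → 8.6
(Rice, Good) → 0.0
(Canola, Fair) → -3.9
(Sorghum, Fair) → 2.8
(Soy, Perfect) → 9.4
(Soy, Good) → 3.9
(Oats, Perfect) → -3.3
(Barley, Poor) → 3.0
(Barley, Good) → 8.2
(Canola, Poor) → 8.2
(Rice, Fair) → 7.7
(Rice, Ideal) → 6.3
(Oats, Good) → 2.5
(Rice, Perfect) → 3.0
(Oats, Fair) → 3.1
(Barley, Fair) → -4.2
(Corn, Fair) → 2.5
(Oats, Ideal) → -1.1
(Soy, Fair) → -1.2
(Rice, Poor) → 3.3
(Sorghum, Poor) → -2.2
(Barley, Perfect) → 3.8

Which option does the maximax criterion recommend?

Soy

Row maxima: Corn=8.6, Canola=8.2, Rice=7.7, Soy=9.4, Oats=3.1, Sorghum=8.6, Barley=8.2
Best best-case = 9.4 → Soy.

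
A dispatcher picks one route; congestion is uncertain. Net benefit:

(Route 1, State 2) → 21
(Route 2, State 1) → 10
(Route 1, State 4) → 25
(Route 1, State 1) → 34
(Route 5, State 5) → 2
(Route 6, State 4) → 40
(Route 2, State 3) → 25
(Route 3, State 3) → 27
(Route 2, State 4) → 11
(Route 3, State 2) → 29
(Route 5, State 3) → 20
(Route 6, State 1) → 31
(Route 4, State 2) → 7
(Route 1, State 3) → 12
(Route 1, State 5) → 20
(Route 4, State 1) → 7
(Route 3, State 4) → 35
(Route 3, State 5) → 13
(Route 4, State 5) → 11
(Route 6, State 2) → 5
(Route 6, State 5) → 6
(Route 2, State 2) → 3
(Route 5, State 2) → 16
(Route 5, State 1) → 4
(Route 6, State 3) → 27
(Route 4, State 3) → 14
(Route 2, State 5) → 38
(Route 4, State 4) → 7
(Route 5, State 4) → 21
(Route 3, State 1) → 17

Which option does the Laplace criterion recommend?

Row averages: Route 1=22.4, Route 2=17.4, Route 3=24.2, Route 4=9.2, Route 5=12.6, Route 6=21.8
Highest average = 24.2 → Route 3.

Route 3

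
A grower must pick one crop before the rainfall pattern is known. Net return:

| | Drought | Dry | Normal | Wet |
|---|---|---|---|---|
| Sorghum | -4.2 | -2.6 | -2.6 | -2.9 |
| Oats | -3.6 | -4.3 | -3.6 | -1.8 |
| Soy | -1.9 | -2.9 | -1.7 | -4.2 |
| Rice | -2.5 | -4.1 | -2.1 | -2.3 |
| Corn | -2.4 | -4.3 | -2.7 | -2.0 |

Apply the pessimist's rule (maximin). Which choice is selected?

Rice

Row minima: Sorghum=-4.2, Oats=-4.3, Soy=-4.2, Rice=-4.1, Corn=-4.3
Best worst-case = -4.1 → Rice.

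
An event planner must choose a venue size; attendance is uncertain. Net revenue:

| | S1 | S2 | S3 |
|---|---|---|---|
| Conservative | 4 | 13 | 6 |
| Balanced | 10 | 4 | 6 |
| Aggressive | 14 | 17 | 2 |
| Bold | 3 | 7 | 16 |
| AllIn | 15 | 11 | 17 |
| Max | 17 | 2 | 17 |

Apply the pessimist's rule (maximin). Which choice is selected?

Row minima: Conservative=4, Balanced=4, Aggressive=2, Bold=3, AllIn=11, Max=2
Best worst-case = 11 → AllIn.

AllIn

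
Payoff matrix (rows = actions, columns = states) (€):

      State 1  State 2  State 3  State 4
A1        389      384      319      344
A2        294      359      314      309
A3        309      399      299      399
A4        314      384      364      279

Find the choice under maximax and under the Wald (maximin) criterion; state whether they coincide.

Row maxima: A1=389, A2=359, A3=399, A4=384
Best best-case = 399 → A3.
Row minima: A1=319, A2=294, A3=299, A4=279
Best worst-case = 319 → A1.

maximax → A3; maximin → A1 (disagree)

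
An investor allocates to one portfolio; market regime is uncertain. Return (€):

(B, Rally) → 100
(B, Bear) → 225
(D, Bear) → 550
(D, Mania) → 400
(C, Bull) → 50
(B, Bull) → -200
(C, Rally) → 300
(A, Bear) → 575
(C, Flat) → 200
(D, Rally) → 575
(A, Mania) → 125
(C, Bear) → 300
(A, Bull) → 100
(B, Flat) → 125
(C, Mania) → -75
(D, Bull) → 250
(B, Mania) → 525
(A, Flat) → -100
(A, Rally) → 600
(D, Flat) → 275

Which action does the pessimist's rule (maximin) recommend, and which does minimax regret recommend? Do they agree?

maximin → D; minimax regret → D (agree)

Row minima: A=-100, B=-200, C=-75, D=250
Best worst-case = 250 → D.
Column bests: Bear=575, Flat=275, Bull=250, Rally=600, Mania=525.
A regrets: 0, 375, 150, 0, 400 → max 400
B regrets: 350, 150, 450, 500, 0 → max 500
C regrets: 275, 75, 200, 300, 600 → max 600
D regrets: 25, 0, 0, 25, 125 → max 125
Smallest max regret = 125 → D.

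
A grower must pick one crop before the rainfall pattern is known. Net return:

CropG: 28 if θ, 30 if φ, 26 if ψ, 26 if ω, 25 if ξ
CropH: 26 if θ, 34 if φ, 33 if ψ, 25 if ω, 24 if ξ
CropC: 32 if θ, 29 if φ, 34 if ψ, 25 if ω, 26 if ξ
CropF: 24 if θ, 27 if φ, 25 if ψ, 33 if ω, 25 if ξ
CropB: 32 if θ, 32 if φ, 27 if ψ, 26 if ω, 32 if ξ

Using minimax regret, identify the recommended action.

CropB

Column bests: θ=32, φ=34, ψ=34, ω=33, ξ=32.
CropG regrets: 4, 4, 8, 7, 7 → max 8
CropH regrets: 6, 0, 1, 8, 8 → max 8
CropC regrets: 0, 5, 0, 8, 6 → max 8
CropF regrets: 8, 7, 9, 0, 7 → max 9
CropB regrets: 0, 2, 7, 7, 0 → max 7
Smallest max regret = 7 → CropB.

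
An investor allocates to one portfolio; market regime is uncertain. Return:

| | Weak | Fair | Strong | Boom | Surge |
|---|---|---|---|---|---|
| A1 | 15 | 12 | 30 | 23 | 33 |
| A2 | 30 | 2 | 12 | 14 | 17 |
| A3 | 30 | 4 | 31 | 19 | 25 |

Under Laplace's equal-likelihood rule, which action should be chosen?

A1

Row averages: A1=22.6, A2=15, A3=21.8
Highest average = 22.6 → A1.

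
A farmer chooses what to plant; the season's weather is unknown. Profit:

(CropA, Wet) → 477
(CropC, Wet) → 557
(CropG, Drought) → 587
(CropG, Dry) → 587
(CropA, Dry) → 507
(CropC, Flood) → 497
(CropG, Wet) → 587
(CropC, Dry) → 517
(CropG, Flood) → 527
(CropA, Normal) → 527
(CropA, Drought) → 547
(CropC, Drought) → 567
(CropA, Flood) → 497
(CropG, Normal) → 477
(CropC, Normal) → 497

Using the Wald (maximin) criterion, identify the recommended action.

Row minima: CropG=477, CropA=477, CropC=497
Best worst-case = 497 → CropC.

CropC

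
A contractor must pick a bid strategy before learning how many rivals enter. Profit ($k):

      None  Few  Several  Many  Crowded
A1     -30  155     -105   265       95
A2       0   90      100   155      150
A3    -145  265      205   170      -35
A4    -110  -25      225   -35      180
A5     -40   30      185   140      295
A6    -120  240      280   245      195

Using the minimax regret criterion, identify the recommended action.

A6

Column bests: None=0, Few=265, Several=280, Many=265, Crowded=295.
A1 regrets: 30, 110, 385, 0, 200 → max 385
A2 regrets: 0, 175, 180, 110, 145 → max 180
A3 regrets: 145, 0, 75, 95, 330 → max 330
A4 regrets: 110, 290, 55, 300, 115 → max 300
A5 regrets: 40, 235, 95, 125, 0 → max 235
A6 regrets: 120, 25, 0, 20, 100 → max 120
Smallest max regret = 120 → A6.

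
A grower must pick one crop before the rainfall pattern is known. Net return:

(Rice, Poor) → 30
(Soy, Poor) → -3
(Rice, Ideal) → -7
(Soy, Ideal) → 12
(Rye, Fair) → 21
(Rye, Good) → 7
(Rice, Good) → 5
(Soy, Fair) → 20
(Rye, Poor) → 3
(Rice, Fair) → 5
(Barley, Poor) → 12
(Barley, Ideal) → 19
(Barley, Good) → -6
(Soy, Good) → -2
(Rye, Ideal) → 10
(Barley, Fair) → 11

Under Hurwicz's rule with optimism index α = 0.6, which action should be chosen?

Rye: 0.6·21 + 0.4·3 = 13.8
Barley: 0.6·19 + 0.4·(-6) = 9
Rice: 0.6·30 + 0.4·(-7) = 15.2
Soy: 0.6·20 + 0.4·(-3) = 10.8
Highest Hurwicz score = 15.2 → Rice.

Rice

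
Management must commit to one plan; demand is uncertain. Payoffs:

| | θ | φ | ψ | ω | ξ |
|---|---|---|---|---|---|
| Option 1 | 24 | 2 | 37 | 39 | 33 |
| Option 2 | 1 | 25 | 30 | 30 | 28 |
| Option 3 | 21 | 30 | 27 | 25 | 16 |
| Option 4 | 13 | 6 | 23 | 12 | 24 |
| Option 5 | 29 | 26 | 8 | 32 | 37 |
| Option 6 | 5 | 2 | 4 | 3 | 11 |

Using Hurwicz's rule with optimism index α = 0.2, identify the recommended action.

Option 3

Option 1: 0.2·39 + 0.8·2 = 9.4
Option 2: 0.2·30 + 0.8·1 = 6.8
Option 3: 0.2·30 + 0.8·16 = 18.8
Option 4: 0.2·24 + 0.8·6 = 9.6
Option 5: 0.2·37 + 0.8·8 = 13.8
Option 6: 0.2·11 + 0.8·2 = 3.8
Highest Hurwicz score = 18.8 → Option 3.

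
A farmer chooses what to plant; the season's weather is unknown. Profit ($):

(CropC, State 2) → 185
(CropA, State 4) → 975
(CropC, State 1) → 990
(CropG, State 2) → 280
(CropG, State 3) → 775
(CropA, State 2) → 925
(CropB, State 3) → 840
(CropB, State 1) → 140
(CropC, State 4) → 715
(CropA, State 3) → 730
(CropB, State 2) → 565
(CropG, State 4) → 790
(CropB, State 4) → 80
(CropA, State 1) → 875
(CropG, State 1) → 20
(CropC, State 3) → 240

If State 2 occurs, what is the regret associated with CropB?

360

Best payoff under State 2 is 925.
Regret = 925 − 565 = 360.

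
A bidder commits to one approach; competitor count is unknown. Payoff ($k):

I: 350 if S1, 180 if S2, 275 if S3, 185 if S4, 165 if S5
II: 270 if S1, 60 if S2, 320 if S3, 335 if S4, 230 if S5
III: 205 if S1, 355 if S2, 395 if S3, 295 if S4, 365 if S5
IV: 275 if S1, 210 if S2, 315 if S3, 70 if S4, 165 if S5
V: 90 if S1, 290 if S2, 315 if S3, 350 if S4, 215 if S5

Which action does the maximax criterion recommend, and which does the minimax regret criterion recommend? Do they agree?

maximax → III; minimax regret → III (agree)

Row maxima: I=350, II=335, III=395, IV=315, V=350
Best best-case = 395 → III.
Column bests: S1=350, S2=355, S3=395, S4=350, S5=365.
I regrets: 0, 175, 120, 165, 200 → max 200
II regrets: 80, 295, 75, 15, 135 → max 295
III regrets: 145, 0, 0, 55, 0 → max 145
IV regrets: 75, 145, 80, 280, 200 → max 280
V regrets: 260, 65, 80, 0, 150 → max 260
Smallest max regret = 145 → III.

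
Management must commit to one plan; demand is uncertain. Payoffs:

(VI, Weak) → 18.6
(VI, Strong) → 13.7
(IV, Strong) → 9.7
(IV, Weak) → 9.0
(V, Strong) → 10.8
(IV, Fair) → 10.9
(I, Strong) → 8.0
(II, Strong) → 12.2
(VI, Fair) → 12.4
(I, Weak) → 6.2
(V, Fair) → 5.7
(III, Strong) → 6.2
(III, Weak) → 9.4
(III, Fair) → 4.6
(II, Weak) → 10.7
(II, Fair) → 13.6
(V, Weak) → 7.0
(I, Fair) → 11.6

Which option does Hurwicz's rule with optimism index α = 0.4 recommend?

VI

I: 0.4·11.6 + 0.6·6.2 = 8.36
II: 0.4·13.6 + 0.6·10.7 = 11.86
III: 0.4·9.4 + 0.6·4.6 = 6.52
IV: 0.4·10.9 + 0.6·9.0 = 9.76
V: 0.4·10.8 + 0.6·5.7 = 7.74
VI: 0.4·18.6 + 0.6·12.4 = 14.88
Highest Hurwicz score = 14.88 → VI.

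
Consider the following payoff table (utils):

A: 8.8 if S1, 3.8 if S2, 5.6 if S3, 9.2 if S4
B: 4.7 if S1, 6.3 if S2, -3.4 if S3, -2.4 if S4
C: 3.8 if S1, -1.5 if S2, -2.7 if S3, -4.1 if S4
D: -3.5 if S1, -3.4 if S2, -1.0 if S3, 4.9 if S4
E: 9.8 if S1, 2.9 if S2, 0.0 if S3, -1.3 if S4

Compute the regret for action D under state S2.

Best payoff under S2 is 6.3.
Regret = 6.3 − (-3.4) = 9.7.

9.7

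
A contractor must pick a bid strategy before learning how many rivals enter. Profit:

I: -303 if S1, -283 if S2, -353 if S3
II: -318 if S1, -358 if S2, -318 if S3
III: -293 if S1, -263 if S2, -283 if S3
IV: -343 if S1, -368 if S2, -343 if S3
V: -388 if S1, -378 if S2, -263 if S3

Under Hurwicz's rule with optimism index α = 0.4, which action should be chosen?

III

I: 0.4·(-283) + 0.6·(-353) = -325
II: 0.4·(-318) + 0.6·(-358) = -342
III: 0.4·(-263) + 0.6·(-293) = -281
IV: 0.4·(-343) + 0.6·(-368) = -358
V: 0.4·(-263) + 0.6·(-388) = -338
Highest Hurwicz score = -281 → III.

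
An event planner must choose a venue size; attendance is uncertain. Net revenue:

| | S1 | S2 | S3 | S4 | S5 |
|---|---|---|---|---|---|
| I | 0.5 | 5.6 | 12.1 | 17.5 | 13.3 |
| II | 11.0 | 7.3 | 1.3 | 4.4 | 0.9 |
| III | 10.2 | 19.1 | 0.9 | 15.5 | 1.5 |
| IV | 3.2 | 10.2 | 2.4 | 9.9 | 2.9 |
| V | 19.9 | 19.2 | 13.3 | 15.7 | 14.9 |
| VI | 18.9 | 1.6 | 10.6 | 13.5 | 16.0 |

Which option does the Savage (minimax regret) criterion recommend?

V

Column bests: S1=19.9, S2=19.2, S3=13.3, S4=17.5, S5=16.0.
I regrets: 19.4, 13.6, 1.2, 0.0, 2.7 → max 19.4
II regrets: 8.9, 11.9, 12.0, 13.1, 15.1 → max 15.1
III regrets: 9.7, 0.1, 12.4, 2.0, 14.5 → max 14.5
IV regrets: 16.7, 9.0, 10.9, 7.6, 13.1 → max 16.7
V regrets: 0.0, 0.0, 0.0, 1.8, 1.1 → max 1.8
VI regrets: 1.0, 17.6, 2.7, 4.0, 0.0 → max 17.6
Smallest max regret = 1.8 → V.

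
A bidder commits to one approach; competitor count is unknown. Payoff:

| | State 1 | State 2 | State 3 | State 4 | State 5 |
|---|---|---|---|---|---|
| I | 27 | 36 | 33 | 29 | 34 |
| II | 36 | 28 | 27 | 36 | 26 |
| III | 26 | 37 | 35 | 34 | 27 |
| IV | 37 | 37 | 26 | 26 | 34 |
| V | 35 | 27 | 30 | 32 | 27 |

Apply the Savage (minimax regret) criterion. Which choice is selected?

II

Column bests: State 1=37, State 2=37, State 3=35, State 4=36, State 5=34.
I regrets: 10, 1, 2, 7, 0 → max 10
II regrets: 1, 9, 8, 0, 8 → max 9
III regrets: 11, 0, 0, 2, 7 → max 11
IV regrets: 0, 0, 9, 10, 0 → max 10
V regrets: 2, 10, 5, 4, 7 → max 10
Smallest max regret = 9 → II.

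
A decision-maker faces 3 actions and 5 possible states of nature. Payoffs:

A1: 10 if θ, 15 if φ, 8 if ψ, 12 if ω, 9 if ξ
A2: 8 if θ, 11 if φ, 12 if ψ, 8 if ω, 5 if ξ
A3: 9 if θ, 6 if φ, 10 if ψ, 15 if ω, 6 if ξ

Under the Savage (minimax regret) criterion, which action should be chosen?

A1

Column bests: θ=10, φ=15, ψ=12, ω=15, ξ=9.
A1 regrets: 0, 0, 4, 3, 0 → max 4
A2 regrets: 2, 4, 0, 7, 4 → max 7
A3 regrets: 1, 9, 2, 0, 3 → max 9
Smallest max regret = 4 → A1.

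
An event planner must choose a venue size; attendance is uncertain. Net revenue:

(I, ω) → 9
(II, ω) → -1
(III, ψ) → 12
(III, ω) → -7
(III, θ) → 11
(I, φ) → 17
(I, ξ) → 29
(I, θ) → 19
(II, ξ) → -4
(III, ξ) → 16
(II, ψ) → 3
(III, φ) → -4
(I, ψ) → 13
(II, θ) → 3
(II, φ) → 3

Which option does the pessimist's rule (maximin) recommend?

Row minima: I=9, II=-4, III=-7
Best worst-case = 9 → I.

I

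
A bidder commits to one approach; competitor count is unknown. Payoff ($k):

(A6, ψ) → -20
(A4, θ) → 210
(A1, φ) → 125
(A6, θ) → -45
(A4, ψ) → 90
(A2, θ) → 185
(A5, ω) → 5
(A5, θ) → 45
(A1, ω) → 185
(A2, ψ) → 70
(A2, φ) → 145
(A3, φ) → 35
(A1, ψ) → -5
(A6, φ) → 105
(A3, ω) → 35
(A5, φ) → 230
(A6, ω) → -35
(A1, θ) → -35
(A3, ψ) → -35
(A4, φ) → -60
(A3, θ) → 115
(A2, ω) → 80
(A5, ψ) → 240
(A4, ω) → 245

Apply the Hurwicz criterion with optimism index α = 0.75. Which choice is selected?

A1: 0.75·185 + 0.25·(-35) = 130
A2: 0.75·185 + 0.25·70 = 156.25
A3: 0.75·115 + 0.25·(-35) = 77.5
A4: 0.75·245 + 0.25·(-60) = 168.75
A5: 0.75·240 + 0.25·5 = 181.25
A6: 0.75·105 + 0.25·(-45) = 67.5
Highest Hurwicz score = 181.25 → A5.

A5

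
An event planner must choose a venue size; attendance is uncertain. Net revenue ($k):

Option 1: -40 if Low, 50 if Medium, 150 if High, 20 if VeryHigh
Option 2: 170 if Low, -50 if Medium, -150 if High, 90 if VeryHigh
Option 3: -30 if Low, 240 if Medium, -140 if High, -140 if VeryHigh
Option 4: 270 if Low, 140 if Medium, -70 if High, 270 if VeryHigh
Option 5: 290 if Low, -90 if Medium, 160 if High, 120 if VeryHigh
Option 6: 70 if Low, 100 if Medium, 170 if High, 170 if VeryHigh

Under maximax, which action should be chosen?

Option 5

Row maxima: Option 1=150, Option 2=170, Option 3=240, Option 4=270, Option 5=290, Option 6=170
Best best-case = 290 → Option 5.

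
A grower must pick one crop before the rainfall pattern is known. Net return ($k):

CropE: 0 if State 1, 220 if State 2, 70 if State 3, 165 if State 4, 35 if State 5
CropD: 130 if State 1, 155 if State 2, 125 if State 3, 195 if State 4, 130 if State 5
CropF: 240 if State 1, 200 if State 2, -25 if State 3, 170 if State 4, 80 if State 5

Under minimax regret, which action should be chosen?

Column bests: State 1=240, State 2=220, State 3=125, State 4=195, State 5=130.
CropE regrets: 240, 0, 55, 30, 95 → max 240
CropD regrets: 110, 65, 0, 0, 0 → max 110
CropF regrets: 0, 20, 150, 25, 50 → max 150
Smallest max regret = 110 → CropD.

CropD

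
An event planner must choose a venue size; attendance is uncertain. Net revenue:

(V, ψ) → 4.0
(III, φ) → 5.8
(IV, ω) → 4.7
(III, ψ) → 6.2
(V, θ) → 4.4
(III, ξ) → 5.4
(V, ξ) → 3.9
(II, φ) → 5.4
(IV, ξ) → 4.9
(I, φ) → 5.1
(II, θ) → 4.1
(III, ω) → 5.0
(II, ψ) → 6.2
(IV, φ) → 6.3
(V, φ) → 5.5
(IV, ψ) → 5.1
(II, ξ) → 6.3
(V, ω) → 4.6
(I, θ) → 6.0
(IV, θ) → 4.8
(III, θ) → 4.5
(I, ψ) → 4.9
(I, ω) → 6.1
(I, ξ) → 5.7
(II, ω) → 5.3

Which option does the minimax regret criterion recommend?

Column bests: θ=6.0, φ=6.3, ψ=6.2, ω=6.1, ξ=6.3.
I regrets: 0.0, 1.2, 1.3, 0.0, 0.6 → max 1.3
II regrets: 1.9, 0.9, 0.0, 0.8, 0.0 → max 1.9
III regrets: 1.5, 0.5, 0.0, 1.1, 0.9 → max 1.5
IV regrets: 1.2, 0.0, 1.1, 1.4, 1.4 → max 1.4
V regrets: 1.6, 0.8, 2.2, 1.5, 2.4 → max 2.4
Smallest max regret = 1.3 → I.

I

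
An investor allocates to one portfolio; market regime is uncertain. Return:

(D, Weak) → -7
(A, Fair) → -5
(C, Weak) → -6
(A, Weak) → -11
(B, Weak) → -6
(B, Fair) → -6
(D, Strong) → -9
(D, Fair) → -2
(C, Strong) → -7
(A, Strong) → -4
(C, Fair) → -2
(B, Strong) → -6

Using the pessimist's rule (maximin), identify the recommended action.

B

Row minima: A=-11, B=-6, C=-7, D=-9
Best worst-case = -6 → B.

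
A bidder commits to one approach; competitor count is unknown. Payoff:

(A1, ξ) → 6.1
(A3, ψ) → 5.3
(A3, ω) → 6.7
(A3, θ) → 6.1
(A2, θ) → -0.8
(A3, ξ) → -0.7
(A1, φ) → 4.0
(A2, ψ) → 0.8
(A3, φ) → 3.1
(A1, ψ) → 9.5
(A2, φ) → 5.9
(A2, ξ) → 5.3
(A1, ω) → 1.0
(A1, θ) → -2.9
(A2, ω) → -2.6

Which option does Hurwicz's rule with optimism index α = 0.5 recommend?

A1

A1: 0.5·9.5 + 0.5·(-2.9) = 3.3
A2: 0.5·5.9 + 0.5·(-2.6) = 1.65
A3: 0.5·6.7 + 0.5·(-0.7) = 3
Highest Hurwicz score = 3.3 → A1.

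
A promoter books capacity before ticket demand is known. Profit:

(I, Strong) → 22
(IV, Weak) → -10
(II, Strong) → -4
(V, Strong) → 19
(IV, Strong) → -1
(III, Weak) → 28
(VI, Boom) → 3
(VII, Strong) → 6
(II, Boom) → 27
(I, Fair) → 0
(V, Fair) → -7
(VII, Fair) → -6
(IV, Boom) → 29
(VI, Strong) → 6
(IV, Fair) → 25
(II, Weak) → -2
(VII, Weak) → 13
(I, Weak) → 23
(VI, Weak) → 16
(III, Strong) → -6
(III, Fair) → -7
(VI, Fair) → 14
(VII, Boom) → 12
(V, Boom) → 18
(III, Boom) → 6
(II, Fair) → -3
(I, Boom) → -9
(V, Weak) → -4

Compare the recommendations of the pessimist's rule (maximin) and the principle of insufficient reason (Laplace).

Row minima: I=-9, II=-4, III=-7, IV=-10, V=-7, VI=3, VII=-6
Best worst-case = 3 → VI.
Row averages: I=9, II=4.5, III=5.25, IV=10.75, V=6.5, VI=9.75, VII=6.25
Highest average = 10.75 → IV.

maximin → VI; laplace → IV (disagree)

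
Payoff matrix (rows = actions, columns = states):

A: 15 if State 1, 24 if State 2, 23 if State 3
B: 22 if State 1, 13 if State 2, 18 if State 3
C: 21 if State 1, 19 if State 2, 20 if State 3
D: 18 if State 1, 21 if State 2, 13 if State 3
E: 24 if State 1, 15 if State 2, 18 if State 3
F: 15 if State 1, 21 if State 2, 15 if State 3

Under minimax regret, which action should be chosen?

Column bests: State 1=24, State 2=24, State 3=23.
A regrets: 9, 0, 0 → max 9
B regrets: 2, 11, 5 → max 11
C regrets: 3, 5, 3 → max 5
D regrets: 6, 3, 10 → max 10
E regrets: 0, 9, 5 → max 9
F regrets: 9, 3, 8 → max 9
Smallest max regret = 5 → C.

C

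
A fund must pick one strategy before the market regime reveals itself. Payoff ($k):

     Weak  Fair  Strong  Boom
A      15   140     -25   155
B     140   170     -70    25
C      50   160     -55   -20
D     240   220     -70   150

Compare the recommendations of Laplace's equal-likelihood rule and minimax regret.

laplace → D; minimax regret → D (agree)

Row averages: A=71.25, B=66.25, C=33.75, D=135
Highest average = 135 → D.
Column bests: Weak=240, Fair=220, Strong=-25, Boom=155.
A regrets: 225, 80, 0, 0 → max 225
B regrets: 100, 50, 45, 130 → max 130
C regrets: 190, 60, 30, 175 → max 190
D regrets: 0, 0, 45, 5 → max 45
Smallest max regret = 45 → D.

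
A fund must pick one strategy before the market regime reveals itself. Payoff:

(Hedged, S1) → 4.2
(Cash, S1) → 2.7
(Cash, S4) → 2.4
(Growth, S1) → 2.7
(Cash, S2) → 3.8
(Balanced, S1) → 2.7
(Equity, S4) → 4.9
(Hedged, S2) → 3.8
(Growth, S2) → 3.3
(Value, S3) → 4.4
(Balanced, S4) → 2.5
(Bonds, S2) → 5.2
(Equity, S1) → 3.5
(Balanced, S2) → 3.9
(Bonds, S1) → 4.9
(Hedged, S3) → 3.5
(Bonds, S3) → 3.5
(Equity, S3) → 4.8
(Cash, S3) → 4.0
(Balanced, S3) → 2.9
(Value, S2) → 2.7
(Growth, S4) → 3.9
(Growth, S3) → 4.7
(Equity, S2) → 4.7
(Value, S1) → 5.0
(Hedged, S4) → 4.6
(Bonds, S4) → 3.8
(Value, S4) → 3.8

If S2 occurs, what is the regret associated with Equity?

0.5

Best payoff under S2 is 5.2.
Regret = 5.2 − 4.7 = 0.5.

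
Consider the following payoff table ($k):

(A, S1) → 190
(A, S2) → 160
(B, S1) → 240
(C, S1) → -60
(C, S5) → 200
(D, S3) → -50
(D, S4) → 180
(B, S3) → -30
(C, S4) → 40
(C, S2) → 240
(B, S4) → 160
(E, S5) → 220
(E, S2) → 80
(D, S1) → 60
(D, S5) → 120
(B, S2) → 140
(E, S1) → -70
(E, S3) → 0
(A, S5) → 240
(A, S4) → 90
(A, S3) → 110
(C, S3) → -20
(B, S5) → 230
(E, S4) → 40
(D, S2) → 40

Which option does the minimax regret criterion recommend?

A

Column bests: S1=240, S2=240, S3=110, S4=180, S5=240.
A regrets: 50, 80, 0, 90, 0 → max 90
B regrets: 0, 100, 140, 20, 10 → max 140
C regrets: 300, 0, 130, 140, 40 → max 300
D regrets: 180, 200, 160, 0, 120 → max 200
E regrets: 310, 160, 110, 140, 20 → max 310
Smallest max regret = 90 → A.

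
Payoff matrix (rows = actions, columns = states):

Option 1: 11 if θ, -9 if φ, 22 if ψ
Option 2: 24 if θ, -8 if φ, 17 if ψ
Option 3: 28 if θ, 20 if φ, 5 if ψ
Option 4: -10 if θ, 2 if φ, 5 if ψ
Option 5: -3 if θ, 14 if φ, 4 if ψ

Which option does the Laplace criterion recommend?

Row averages: Option 1=8, Option 2=11, Option 3=53/3, Option 4=-1, Option 5=5
Highest average = 53/3 → Option 3.

Option 3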